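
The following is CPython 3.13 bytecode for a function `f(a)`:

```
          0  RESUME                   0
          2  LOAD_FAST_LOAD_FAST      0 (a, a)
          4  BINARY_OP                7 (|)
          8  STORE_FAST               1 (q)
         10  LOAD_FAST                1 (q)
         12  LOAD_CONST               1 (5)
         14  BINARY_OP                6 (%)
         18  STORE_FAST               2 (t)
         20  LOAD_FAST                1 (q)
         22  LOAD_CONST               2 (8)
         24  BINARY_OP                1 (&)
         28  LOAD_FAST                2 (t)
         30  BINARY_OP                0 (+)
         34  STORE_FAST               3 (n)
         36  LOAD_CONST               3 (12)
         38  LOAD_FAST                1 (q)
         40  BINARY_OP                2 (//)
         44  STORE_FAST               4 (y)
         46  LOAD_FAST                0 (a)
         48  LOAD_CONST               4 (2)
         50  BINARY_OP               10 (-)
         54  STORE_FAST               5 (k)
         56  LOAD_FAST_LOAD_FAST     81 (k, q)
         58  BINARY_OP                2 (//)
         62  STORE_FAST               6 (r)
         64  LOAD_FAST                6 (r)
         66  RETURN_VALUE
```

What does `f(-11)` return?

1

LOAD_FAST_LOAD_FAST a,a → push -11,-11. Stack: [-11, -11]
BINARY_OP | → -11 | -11 = -11. Stack: [-11]
STORE_FAST q → q=-11. Stack: []
LOAD_FAST q → push -11. Stack: [-11]
LOAD_CONST → push 5. Stack: [-11, 5]
BINARY_OP % → -11 % 5 = 4. Stack: [4]
STORE_FAST t → t=4. Stack: []
LOAD_FAST q → push -11. Stack: [-11]
LOAD_CONST → push 8. Stack: [-11, 8]
BINARY_OP & → -11 & 8 = 0. Stack: [0]
LOAD_FAST t → push 4. Stack: [0, 4]
BINARY_OP + → 0 + 4 = 4. Stack: [4]
STORE_FAST n → n=4. Stack: []
LOAD_CONST → push 12. Stack: [12]
LOAD_FAST q → push -11. Stack: [12, -11]
BINARY_OP // → 12 // -11 = -2. Stack: [-2]
STORE_FAST y → y=-2. Stack: []
LOAD_FAST a → push -11. Stack: [-11]
LOAD_CONST → push 2. Stack: [-11, 2]
BINARY_OP - → -11 - 2 = -13. Stack: [-13]
STORE_FAST k → k=-13. Stack: []
LOAD_FAST_LOAD_FAST k,q → push -13,-11. Stack: [-13, -11]
BINARY_OP // → -13 // -11 = 1. Stack: [1]
STORE_FAST r → r=1. Stack: []
LOAD_FAST r → push 1. Stack: [1]
RETURN_VALUE → return 1.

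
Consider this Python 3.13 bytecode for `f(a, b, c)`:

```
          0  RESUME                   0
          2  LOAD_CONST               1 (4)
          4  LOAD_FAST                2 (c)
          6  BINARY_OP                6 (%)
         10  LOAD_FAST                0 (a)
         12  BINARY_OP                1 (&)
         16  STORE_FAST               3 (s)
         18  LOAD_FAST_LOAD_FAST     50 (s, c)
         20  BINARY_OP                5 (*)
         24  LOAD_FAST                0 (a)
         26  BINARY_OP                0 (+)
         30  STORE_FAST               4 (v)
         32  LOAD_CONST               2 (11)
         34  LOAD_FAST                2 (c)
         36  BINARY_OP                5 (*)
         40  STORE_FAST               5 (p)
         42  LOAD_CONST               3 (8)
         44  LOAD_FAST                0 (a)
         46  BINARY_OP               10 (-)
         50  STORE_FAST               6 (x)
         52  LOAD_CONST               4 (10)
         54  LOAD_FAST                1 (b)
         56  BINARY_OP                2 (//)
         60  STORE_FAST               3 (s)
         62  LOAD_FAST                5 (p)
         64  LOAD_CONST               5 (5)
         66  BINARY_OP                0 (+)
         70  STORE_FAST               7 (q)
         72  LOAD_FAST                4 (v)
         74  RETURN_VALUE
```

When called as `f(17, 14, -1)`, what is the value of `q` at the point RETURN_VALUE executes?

LOAD_CONST → push 4. Stack: [4]
LOAD_FAST c → push -1. Stack: [4, -1]
BINARY_OP % → 4 % -1 = 0. Stack: [0]
LOAD_FAST a → push 17. Stack: [0, 17]
BINARY_OP & → 0 & 17 = 0. Stack: [0]
STORE_FAST s → s=0. Stack: []
LOAD_FAST_LOAD_FAST s,c → push 0,-1. Stack: [0, -1]
BINARY_OP * → 0 * -1 = 0. Stack: [0]
LOAD_FAST a → push 17. Stack: [0, 17]
BINARY_OP + → 0 + 17 = 17. Stack: [17]
STORE_FAST v → v=17. Stack: []
LOAD_CONST → push 11. Stack: [11]
LOAD_FAST c → push -1. Stack: [11, -1]
BINARY_OP * → 11 * -1 = -11. Stack: [-11]
STORE_FAST p → p=-11. Stack: []
LOAD_CONST → push 8. Stack: [8]
LOAD_FAST a → push 17. Stack: [8, 17]
BINARY_OP - → 8 - 17 = -9. Stack: [-9]
STORE_FAST x → x=-9. Stack: []
LOAD_CONST → push 10. Stack: [10]
LOAD_FAST b → push 14. Stack: [10, 14]
BINARY_OP // → 10 // 14 = 0. Stack: [0]
STORE_FAST s → s=0. Stack: []
LOAD_FAST p → push -11. Stack: [-11]
LOAD_CONST → push 5. Stack: [-11, 5]
BINARY_OP + → -11 + 5 = -6. Stack: [-6]
STORE_FAST q → q=-6. Stack: []
LOAD_FAST v → push 17. Stack: [17]
RETURN_VALUE → return 17.

-6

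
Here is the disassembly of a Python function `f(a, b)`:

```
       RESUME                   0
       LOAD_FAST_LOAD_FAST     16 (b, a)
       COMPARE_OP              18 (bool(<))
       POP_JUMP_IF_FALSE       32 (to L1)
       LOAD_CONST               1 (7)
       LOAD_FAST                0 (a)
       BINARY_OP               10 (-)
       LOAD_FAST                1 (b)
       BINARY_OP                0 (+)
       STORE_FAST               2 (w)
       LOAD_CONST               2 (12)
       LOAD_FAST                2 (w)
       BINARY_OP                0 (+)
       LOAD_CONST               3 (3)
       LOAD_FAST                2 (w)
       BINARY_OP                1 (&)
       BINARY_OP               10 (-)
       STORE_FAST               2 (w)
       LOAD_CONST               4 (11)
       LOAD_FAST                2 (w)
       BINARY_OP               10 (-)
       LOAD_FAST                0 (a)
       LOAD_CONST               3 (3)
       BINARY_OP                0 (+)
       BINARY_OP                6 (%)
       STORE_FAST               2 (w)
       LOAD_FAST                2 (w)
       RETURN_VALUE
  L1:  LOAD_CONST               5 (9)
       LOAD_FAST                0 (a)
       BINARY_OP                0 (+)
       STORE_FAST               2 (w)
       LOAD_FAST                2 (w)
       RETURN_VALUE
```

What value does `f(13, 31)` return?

LOAD_FAST_LOAD_FAST b,a → push 31,13. Stack: [31, 13]
COMPARE_OP bool(<) → 31 vs 13 = False. Stack: [False]
POP_JUMP_IF_FALSE → pop False; jump. Stack: []
LOAD_CONST → push 9. Stack: [9]
LOAD_FAST a → push 13. Stack: [9, 13]
BINARY_OP + → 9 + 13 = 22. Stack: [22]
STORE_FAST w → w=22. Stack: []
LOAD_FAST w → push 22. Stack: [22]
RETURN_VALUE → return 22.

22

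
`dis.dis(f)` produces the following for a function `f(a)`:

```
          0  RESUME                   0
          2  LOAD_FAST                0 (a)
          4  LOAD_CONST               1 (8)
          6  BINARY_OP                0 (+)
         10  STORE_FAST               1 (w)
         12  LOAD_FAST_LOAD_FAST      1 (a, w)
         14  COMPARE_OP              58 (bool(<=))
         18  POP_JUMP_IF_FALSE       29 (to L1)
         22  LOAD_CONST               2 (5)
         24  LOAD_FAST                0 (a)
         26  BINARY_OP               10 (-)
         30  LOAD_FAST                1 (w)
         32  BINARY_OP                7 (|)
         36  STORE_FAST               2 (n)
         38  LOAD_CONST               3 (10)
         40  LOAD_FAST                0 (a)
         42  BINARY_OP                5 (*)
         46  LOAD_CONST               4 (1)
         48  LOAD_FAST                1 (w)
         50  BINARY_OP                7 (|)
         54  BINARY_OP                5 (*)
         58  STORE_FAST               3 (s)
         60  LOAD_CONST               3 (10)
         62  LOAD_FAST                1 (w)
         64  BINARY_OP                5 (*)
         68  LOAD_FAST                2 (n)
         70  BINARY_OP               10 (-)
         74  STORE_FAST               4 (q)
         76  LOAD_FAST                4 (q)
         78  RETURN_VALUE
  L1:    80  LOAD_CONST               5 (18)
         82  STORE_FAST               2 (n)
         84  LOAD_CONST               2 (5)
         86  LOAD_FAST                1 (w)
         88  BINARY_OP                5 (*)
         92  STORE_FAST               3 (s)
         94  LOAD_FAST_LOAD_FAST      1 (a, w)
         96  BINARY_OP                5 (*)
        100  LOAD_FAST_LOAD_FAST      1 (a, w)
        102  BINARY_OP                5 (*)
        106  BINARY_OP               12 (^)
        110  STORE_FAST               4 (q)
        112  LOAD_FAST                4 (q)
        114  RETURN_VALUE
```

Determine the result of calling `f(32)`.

LOAD_FAST a → push 32. Stack: [32]
LOAD_CONST → push 8. Stack: [32, 8]
BINARY_OP + → 32 + 8 = 40. Stack: [40]
STORE_FAST w → w=40. Stack: []
LOAD_FAST_LOAD_FAST a,w → push 32,40. Stack: [32, 40]
COMPARE_OP bool(<=) → 32 vs 40 = True. Stack: [True]
POP_JUMP_IF_FALSE → pop True; no jump. Stack: []
LOAD_CONST → push 5. Stack: [5]
LOAD_FAST a → push 32. Stack: [5, 32]
BINARY_OP - → 5 - 32 = -27. Stack: [-27]
LOAD_FAST w → push 40. Stack: [-27, 40]
BINARY_OP | → -27 | 40 = -19. Stack: [-19]
STORE_FAST n → n=-19. Stack: []
LOAD_CONST → push 10. Stack: [10]
LOAD_FAST a → push 32. Stack: [10, 32]
BINARY_OP * → 10 * 32 = 320. Stack: [320]
LOAD_CONST → push 1. Stack: [320, 1]
LOAD_FAST w → push 40. Stack: [320, 1, 40]
BINARY_OP | → 1 | 40 = 41. Stack: [320, 41]
BINARY_OP * → 320 * 41 = 13120. Stack: [13120]
STORE_FAST s → s=13120. Stack: []
LOAD_CONST → push 10. Stack: [10]
LOAD_FAST w → push 40. Stack: [10, 40]
BINARY_OP * → 10 * 40 = 400. Stack: [400]
LOAD_FAST n → push -19. Stack: [400, -19]
BINARY_OP - → 400 - -19 = 419. Stack: [419]
STORE_FAST q → q=419. Stack: []
LOAD_FAST q → push 419. Stack: [419]
RETURN_VALUE → return 419.

419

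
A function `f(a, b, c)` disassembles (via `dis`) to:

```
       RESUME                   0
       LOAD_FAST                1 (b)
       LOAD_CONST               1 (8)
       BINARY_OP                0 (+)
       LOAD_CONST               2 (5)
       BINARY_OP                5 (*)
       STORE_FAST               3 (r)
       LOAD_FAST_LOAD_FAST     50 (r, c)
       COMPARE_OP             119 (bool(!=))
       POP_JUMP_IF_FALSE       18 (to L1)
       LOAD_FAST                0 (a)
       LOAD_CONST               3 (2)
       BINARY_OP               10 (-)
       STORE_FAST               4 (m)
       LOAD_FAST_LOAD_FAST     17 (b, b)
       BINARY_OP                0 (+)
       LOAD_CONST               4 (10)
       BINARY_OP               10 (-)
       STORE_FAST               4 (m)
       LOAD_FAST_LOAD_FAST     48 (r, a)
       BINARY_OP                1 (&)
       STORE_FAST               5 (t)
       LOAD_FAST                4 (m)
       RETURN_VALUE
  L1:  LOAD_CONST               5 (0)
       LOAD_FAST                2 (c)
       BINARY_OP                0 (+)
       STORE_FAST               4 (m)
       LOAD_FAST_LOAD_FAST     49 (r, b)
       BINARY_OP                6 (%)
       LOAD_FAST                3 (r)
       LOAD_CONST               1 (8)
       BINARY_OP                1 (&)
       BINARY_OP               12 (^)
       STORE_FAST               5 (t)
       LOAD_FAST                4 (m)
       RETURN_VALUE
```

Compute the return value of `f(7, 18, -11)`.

26

LOAD_FAST b → push 18. Stack: [18]
LOAD_CONST → push 8. Stack: [18, 8]
BINARY_OP + → 18 + 8 = 26. Stack: [26]
LOAD_CONST → push 5. Stack: [26, 5]
BINARY_OP * → 26 * 5 = 130. Stack: [130]
STORE_FAST r → r=130. Stack: []
LOAD_FAST_LOAD_FAST r,c → push 130,-11. Stack: [130, -11]
COMPARE_OP bool(!=) → 130 vs -11 = True. Stack: [True]
POP_JUMP_IF_FALSE → pop True; no jump. Stack: []
LOAD_FAST a → push 7. Stack: [7]
LOAD_CONST → push 2. Stack: [7, 2]
BINARY_OP - → 7 - 2 = 5. Stack: [5]
STORE_FAST m → m=5. Stack: []
LOAD_FAST_LOAD_FAST b,b → push 18,18. Stack: [18, 18]
BINARY_OP + → 18 + 18 = 36. Stack: [36]
LOAD_CONST → push 10. Stack: [36, 10]
BINARY_OP - → 36 - 10 = 26. Stack: [26]
STORE_FAST m → m=26. Stack: []
LOAD_FAST_LOAD_FAST r,a → push 130,7. Stack: [130, 7]
BINARY_OP & → 130 & 7 = 2. Stack: [2]
STORE_FAST t → t=2. Stack: []
LOAD_FAST m → push 26. Stack: [26]
RETURN_VALUE → return 26.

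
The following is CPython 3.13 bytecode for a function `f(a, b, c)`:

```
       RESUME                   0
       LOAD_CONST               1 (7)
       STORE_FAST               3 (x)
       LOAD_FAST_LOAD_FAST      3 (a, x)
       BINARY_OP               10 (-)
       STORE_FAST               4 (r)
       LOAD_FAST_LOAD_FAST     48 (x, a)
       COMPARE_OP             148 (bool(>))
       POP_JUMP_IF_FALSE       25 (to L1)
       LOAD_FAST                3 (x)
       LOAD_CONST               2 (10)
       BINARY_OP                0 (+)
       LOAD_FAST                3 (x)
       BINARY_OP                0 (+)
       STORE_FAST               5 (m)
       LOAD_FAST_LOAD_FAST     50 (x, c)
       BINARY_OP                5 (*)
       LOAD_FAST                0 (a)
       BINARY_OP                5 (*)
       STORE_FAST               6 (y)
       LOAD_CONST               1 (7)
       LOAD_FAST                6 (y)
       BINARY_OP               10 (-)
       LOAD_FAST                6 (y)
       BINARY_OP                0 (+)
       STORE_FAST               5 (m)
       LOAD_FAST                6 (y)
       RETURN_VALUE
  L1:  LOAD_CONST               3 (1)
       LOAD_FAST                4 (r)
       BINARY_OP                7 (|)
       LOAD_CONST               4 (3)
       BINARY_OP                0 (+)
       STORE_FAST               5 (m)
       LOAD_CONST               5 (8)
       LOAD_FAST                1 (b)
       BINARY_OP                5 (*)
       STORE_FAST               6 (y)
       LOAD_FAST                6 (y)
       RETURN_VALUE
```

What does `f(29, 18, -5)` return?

LOAD_CONST → push 7. Stack: [7]
STORE_FAST x → x=7. Stack: []
LOAD_FAST_LOAD_FAST a,x → push 29,7. Stack: [29, 7]
BINARY_OP - → 29 - 7 = 22. Stack: [22]
STORE_FAST r → r=22. Stack: []
LOAD_FAST_LOAD_FAST x,a → push 7,29. Stack: [7, 29]
COMPARE_OP bool(>) → 7 vs 29 = False. Stack: [False]
POP_JUMP_IF_FALSE → pop False; jump. Stack: []
LOAD_CONST → push 1. Stack: [1]
LOAD_FAST r → push 22. Stack: [1, 22]
BINARY_OP | → 1 | 22 = 23. Stack: [23]
LOAD_CONST → push 3. Stack: [23, 3]
BINARY_OP + → 23 + 3 = 26. Stack: [26]
STORE_FAST m → m=26. Stack: []
LOAD_CONST → push 8. Stack: [8]
LOAD_FAST b → push 18. Stack: [8, 18]
BINARY_OP * → 8 * 18 = 144. Stack: [144]
STORE_FAST y → y=144. Stack: []
LOAD_FAST y → push 144. Stack: [144]
RETURN_VALUE → return 144.

144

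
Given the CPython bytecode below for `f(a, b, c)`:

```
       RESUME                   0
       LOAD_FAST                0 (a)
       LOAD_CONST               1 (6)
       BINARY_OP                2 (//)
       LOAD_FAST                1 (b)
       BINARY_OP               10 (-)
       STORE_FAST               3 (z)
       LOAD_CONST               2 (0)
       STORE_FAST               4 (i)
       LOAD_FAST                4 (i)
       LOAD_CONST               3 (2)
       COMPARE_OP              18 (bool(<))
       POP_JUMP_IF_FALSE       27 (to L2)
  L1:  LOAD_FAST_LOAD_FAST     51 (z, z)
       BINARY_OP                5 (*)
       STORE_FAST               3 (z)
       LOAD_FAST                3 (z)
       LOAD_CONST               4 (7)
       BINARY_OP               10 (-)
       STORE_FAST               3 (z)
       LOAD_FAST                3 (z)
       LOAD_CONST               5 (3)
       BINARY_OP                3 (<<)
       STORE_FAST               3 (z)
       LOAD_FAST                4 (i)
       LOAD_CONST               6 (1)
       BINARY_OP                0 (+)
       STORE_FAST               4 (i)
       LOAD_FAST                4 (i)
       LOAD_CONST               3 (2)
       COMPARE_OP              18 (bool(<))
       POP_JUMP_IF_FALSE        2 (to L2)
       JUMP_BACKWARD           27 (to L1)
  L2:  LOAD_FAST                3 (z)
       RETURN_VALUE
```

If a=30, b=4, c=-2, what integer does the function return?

18376

LOAD_FAST a → push 30. Stack: [30]
LOAD_CONST → push 6. Stack: [30, 6]
BINARY_OP // → 30 // 6 = 5. Stack: [5]
LOAD_FAST b → push 4. Stack: [5, 4]
BINARY_OP - → 5 - 4 = 1. Stack: [1]
STORE_FAST z → z=1. Stack: []
LOAD_CONST → push 0. Stack: [0]
STORE_FAST i → i=0. Stack: []
LOAD_FAST i → push 0. Stack: [0]
LOAD_CONST → push 2. Stack: [0, 2]
COMPARE_OP bool(<) → 0 vs 2 = True. Stack: [True]
POP_JUMP_IF_FALSE → pop True; no jump. Stack: []
LOAD_FAST_LOAD_FAST z,z → push 1,1. Stack: [1, 1]
BINARY_OP * → 1 * 1 = 1. Stack: [1]
STORE_FAST z → z=1. Stack: []
LOAD_FAST z → push 1. Stack: [1]
LOAD_CONST → push 7. Stack: [1, 7]
BINARY_OP - → 1 - 7 = -6. Stack: [-6]
STORE_FAST z → z=-6. Stack: []
LOAD_FAST z → push -6. Stack: [-6]
LOAD_CONST → push 3. Stack: [-6, 3]
BINARY_OP << → -6 << 3 = -48. Stack: [-48]
STORE_FAST z → z=-48. Stack: []
LOAD_FAST i → push 0. Stack: [0]
LOAD_CONST → push 1. Stack: [0, 1]
BINARY_OP + → 0 + 1 = 1. Stack: [1]
STORE_FAST i → i=1. Stack: []
LOAD_FAST i → push 1. Stack: [1]
LOAD_CONST → push 2. Stack: [1, 2]
COMPARE_OP bool(<) → 1 vs 2 = True. Stack: [True]
POP_JUMP_IF_FALSE → pop True; no jump. Stack: []
LOAD_FAST_LOAD_FAST z,z → push -48,-48. Stack: [-48, -48]
BINARY_OP * → -48 * -48 = 2304. Stack: [2304]
STORE_FAST z → z=2304. Stack: []
LOAD_FAST z → push 2304. Stack: [2304]
LOAD_CONST → push 7. Stack: [2304, 7]
BINARY_OP - → 2304 - 7 = 2297. Stack: [2297]
STORE_FAST z → z=2297. Stack: []
LOAD_FAST z → push 2297. Stack: [2297]
LOAD_CONST → push 3. Stack: [2297, 3]
BINARY_OP << → 2297 << 3 = 18376. Stack: [18376]
STORE_FAST z → z=18376. Stack: []
LOAD_FAST i → push 1. Stack: [1]
LOAD_CONST → push 1. Stack: [1, 1]
BINARY_OP + → 1 + 1 = 2. Stack: [2]
STORE_FAST i → i=2. Stack: []
LOAD_FAST i → push 2. Stack: [2]
LOAD_CONST → push 2. Stack: [2, 2]
COMPARE_OP bool(<) → 2 vs 2 = False. Stack: [False]
POP_JUMP_IF_FALSE → pop False; jump. Stack: []
LOAD_FAST z → push 18376. Stack: [18376]
RETURN_VALUE → return 18376.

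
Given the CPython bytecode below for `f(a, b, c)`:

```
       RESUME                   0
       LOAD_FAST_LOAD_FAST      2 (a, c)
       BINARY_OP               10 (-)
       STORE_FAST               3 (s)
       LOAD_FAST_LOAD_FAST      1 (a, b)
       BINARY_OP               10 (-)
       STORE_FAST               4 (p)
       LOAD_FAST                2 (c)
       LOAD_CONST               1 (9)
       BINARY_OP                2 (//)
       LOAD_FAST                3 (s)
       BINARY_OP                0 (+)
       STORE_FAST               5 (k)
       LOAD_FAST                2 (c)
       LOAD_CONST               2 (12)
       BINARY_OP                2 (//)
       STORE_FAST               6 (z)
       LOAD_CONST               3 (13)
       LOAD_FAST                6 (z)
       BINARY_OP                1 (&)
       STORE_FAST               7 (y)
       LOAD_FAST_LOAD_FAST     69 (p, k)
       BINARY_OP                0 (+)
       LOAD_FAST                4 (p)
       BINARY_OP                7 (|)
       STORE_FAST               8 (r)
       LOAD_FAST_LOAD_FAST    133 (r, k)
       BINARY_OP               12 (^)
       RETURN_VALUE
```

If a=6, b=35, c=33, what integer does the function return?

3

LOAD_FAST_LOAD_FAST a,c → push 6,33. Stack: [6, 33]
BINARY_OP - → 6 - 33 = -27. Stack: [-27]
STORE_FAST s → s=-27. Stack: []
LOAD_FAST_LOAD_FAST a,b → push 6,35. Stack: [6, 35]
BINARY_OP - → 6 - 35 = -29. Stack: [-29]
STORE_FAST p → p=-29. Stack: []
LOAD_FAST c → push 33. Stack: [33]
LOAD_CONST → push 9. Stack: [33, 9]
BINARY_OP // → 33 // 9 = 3. Stack: [3]
LOAD_FAST s → push -27. Stack: [3, -27]
BINARY_OP + → 3 + -27 = -24. Stack: [-24]
STORE_FAST k → k=-24. Stack: []
LOAD_FAST c → push 33. Stack: [33]
LOAD_CONST → push 12. Stack: [33, 12]
BINARY_OP // → 33 // 12 = 2. Stack: [2]
STORE_FAST z → z=2. Stack: []
LOAD_CONST → push 13. Stack: [13]
LOAD_FAST z → push 2. Stack: [13, 2]
BINARY_OP & → 13 & 2 = 0. Stack: [0]
STORE_FAST y → y=0. Stack: []
LOAD_FAST_LOAD_FAST p,k → push -29,-24. Stack: [-29, -24]
BINARY_OP + → -29 + -24 = -53. Stack: [-53]
LOAD_FAST p → push -29. Stack: [-53, -29]
BINARY_OP | → -53 | -29 = -21. Stack: [-21]
STORE_FAST r → r=-21. Stack: []
LOAD_FAST_LOAD_FAST r,k → push -21,-24. Stack: [-21, -24]
BINARY_OP ^ → -21 ^ -24 = 3. Stack: [3]
RETURN_VALUE → return 3.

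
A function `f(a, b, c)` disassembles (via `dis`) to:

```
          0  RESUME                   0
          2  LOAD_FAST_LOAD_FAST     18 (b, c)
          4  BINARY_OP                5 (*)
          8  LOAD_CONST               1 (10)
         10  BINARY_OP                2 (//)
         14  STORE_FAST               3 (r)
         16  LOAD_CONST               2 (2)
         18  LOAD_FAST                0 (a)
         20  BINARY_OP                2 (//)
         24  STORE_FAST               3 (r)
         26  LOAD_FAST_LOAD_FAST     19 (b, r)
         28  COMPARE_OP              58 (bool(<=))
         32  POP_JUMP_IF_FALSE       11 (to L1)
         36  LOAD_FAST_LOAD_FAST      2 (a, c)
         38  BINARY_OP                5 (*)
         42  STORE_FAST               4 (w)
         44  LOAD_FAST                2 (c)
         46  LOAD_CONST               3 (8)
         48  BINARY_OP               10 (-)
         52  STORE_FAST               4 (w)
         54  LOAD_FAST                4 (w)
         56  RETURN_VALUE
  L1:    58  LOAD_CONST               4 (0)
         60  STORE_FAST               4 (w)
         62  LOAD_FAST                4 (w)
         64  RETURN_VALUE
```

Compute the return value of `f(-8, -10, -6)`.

LOAD_FAST_LOAD_FAST b,c → push -10,-6. Stack: [-10, -6]
BINARY_OP * → -10 * -6 = 60. Stack: [60]
LOAD_CONST → push 10. Stack: [60, 10]
BINARY_OP // → 60 // 10 = 6. Stack: [6]
STORE_FAST r → r=6. Stack: []
LOAD_CONST → push 2. Stack: [2]
LOAD_FAST a → push -8. Stack: [2, -8]
BINARY_OP // → 2 // -8 = -1. Stack: [-1]
STORE_FAST r → r=-1. Stack: []
LOAD_FAST_LOAD_FAST b,r → push -10,-1. Stack: [-10, -1]
COMPARE_OP bool(<=) → -10 vs -1 = True. Stack: [True]
POP_JUMP_IF_FALSE → pop True; no jump. Stack: []
LOAD_FAST_LOAD_FAST a,c → push -8,-6. Stack: [-8, -6]
BINARY_OP * → -8 * -6 = 48. Stack: [48]
STORE_FAST w → w=48. Stack: []
LOAD_FAST c → push -6. Stack: [-6]
LOAD_CONST → push 8. Stack: [-6, 8]
BINARY_OP - → -6 - 8 = -14. Stack: [-14]
STORE_FAST w → w=-14. Stack: []
LOAD_FAST w → push -14. Stack: [-14]
RETURN_VALUE → return -14.

-14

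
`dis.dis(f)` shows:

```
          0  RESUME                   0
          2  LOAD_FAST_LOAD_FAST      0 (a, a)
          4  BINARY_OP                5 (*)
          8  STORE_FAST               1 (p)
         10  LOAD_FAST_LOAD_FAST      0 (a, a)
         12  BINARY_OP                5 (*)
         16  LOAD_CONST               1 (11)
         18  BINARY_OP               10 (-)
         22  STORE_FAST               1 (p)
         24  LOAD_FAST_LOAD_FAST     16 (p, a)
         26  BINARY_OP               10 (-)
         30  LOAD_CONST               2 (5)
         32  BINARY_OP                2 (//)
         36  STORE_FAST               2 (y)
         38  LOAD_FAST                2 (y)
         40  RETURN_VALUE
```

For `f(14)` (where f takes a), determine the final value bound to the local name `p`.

LOAD_FAST_LOAD_FAST a,a → push 14,14. Stack: [14, 14]
BINARY_OP * → 14 * 14 = 196. Stack: [196]
STORE_FAST p → p=196. Stack: []
LOAD_FAST_LOAD_FAST a,a → push 14,14. Stack: [14, 14]
BINARY_OP * → 14 * 14 = 196. Stack: [196]
LOAD_CONST → push 11. Stack: [196, 11]
BINARY_OP - → 196 - 11 = 185. Stack: [185]
STORE_FAST p → p=185. Stack: []
LOAD_FAST_LOAD_FAST p,a → push 185,14. Stack: [185, 14]
BINARY_OP - → 185 - 14 = 171. Stack: [171]
LOAD_CONST → push 5. Stack: [171, 5]
BINARY_OP // → 171 // 5 = 34. Stack: [34]
STORE_FAST y → y=34. Stack: []
LOAD_FAST y → push 34. Stack: [34]
RETURN_VALUE → return 34.

185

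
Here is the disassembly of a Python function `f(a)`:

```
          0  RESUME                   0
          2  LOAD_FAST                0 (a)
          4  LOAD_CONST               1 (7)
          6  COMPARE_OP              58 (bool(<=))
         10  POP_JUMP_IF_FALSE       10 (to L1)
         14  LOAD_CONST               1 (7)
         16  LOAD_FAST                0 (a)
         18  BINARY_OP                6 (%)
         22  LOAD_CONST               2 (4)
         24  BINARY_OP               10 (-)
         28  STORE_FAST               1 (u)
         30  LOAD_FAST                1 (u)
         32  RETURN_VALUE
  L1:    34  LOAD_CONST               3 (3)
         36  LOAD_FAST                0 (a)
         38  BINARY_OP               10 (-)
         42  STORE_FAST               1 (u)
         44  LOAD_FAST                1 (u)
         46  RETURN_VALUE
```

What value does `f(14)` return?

-11

LOAD_FAST a → push 14. Stack: [14]
LOAD_CONST → push 7. Stack: [14, 7]
COMPARE_OP bool(<=) → 14 vs 7 = False. Stack: [False]
POP_JUMP_IF_FALSE → pop False; jump. Stack: []
LOAD_CONST → push 3. Stack: [3]
LOAD_FAST a → push 14. Stack: [3, 14]
BINARY_OP - → 3 - 14 = -11. Stack: [-11]
STORE_FAST u → u=-11. Stack: []
LOAD_FAST u → push -11. Stack: [-11]
RETURN_VALUE → return -11.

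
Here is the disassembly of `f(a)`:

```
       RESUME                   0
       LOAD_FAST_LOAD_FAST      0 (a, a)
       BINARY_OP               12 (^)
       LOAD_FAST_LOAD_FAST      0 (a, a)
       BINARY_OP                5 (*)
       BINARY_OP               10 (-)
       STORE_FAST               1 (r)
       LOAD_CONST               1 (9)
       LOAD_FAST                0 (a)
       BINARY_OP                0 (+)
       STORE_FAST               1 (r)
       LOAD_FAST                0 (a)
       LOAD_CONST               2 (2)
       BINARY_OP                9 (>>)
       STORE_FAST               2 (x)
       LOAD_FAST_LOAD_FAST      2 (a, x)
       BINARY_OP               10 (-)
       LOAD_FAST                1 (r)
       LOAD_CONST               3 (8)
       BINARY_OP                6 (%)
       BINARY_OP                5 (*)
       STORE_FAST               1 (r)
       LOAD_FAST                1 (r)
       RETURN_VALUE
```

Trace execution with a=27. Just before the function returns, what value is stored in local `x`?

6

LOAD_FAST_LOAD_FAST a,a → push 27,27. Stack: [27, 27]
BINARY_OP ^ → 27 ^ 27 = 0. Stack: [0]
LOAD_FAST_LOAD_FAST a,a → push 27,27. Stack: [0, 27, 27]
BINARY_OP * → 27 * 27 = 729. Stack: [0, 729]
BINARY_OP - → 0 - 729 = -729. Stack: [-729]
STORE_FAST r → r=-729. Stack: []
LOAD_CONST → push 9. Stack: [9]
LOAD_FAST a → push 27. Stack: [9, 27]
BINARY_OP + → 9 + 27 = 36. Stack: [36]
STORE_FAST r → r=36. Stack: []
LOAD_FAST a → push 27. Stack: [27]
LOAD_CONST → push 2. Stack: [27, 2]
BINARY_OP >> → 27 >> 2 = 6. Stack: [6]
STORE_FAST x → x=6. Stack: []
LOAD_FAST_LOAD_FAST a,x → push 27,6. Stack: [27, 6]
BINARY_OP - → 27 - 6 = 21. Stack: [21]
LOAD_FAST r → push 36. Stack: [21, 36]
LOAD_CONST → push 8. Stack: [21, 36, 8]
BINARY_OP % → 36 % 8 = 4. Stack: [21, 4]
BINARY_OP * → 21 * 4 = 84. Stack: [84]
STORE_FAST r → r=84. Stack: []
LOAD_FAST r → push 84. Stack: [84]
RETURN_VALUE → return 84.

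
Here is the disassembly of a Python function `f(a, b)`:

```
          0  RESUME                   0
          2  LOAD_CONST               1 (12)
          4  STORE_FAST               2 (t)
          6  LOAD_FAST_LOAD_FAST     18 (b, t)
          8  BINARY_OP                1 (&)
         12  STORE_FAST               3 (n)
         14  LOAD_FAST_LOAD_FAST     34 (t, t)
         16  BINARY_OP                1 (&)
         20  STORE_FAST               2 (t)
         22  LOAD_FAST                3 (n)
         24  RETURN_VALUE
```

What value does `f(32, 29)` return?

LOAD_CONST → push 12. Stack: [12]
STORE_FAST t → t=12. Stack: []
LOAD_FAST_LOAD_FAST b,t → push 29,12. Stack: [29, 12]
BINARY_OP & → 29 & 12 = 12. Stack: [12]
STORE_FAST n → n=12. Stack: []
LOAD_FAST_LOAD_FAST t,t → push 12,12. Stack: [12, 12]
BINARY_OP & → 12 & 12 = 12. Stack: [12]
STORE_FAST t → t=12. Stack: []
LOAD_FAST n → push 12. Stack: [12]
RETURN_VALUE → return 12.

12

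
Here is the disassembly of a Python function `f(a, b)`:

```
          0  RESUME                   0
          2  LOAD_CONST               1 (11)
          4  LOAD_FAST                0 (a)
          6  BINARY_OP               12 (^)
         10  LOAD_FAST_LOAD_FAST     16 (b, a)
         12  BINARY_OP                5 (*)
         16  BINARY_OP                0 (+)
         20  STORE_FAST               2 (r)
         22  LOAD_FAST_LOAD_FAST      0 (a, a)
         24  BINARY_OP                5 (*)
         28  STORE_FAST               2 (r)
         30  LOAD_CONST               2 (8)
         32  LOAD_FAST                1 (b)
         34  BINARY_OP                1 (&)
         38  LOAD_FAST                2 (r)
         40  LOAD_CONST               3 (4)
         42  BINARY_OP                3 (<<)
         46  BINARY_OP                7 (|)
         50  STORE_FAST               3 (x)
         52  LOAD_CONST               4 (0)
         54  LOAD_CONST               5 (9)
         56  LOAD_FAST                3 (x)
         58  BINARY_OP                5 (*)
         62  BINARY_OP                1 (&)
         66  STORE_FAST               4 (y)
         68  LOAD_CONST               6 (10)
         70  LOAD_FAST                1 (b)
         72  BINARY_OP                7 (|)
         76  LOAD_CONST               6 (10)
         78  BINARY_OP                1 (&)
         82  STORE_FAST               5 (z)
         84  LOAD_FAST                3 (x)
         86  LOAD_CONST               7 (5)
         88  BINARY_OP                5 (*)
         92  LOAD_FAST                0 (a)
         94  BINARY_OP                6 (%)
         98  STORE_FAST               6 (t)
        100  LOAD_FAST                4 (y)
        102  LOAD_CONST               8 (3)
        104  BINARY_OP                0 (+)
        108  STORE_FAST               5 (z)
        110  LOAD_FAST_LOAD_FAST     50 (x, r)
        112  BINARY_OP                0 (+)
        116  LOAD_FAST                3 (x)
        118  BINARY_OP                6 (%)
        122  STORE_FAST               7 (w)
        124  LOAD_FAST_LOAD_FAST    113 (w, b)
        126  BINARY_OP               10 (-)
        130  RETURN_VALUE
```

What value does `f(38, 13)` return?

1431

LOAD_CONST → push 11. Stack: [11]
LOAD_FAST a → push 38. Stack: [11, 38]
BINARY_OP ^ → 11 ^ 38 = 45. Stack: [45]
LOAD_FAST_LOAD_FAST b,a → push 13,38. Stack: [45, 13, 38]
BINARY_OP * → 13 * 38 = 494. Stack: [45, 494]
BINARY_OP + → 45 + 494 = 539. Stack: [539]
STORE_FAST r → r=539. Stack: []
LOAD_FAST_LOAD_FAST a,a → push 38,38. Stack: [38, 38]
BINARY_OP * → 38 * 38 = 1444. Stack: [1444]
STORE_FAST r → r=1444. Stack: []
LOAD_CONST → push 8. Stack: [8]
LOAD_FAST b → push 13. Stack: [8, 13]
BINARY_OP & → 8 & 13 = 8. Stack: [8]
LOAD_FAST r → push 1444. Stack: [8, 1444]
LOAD_CONST → push 4. Stack: [8, 1444, 4]
BINARY_OP << → 1444 << 4 = 23104. Stack: [8, 23104]
BINARY_OP | → 8 | 23104 = 23112. Stack: [23112]
STORE_FAST x → x=23112. Stack: []
LOAD_CONST → push 0. Stack: [0]
LOAD_CONST → push 9. Stack: [0, 9]
LOAD_FAST x → push 23112. Stack: [0, 9, 23112]
BINARY_OP * → 9 * 23112 = 208008. Stack: [0, 208008]
BINARY_OP & → 0 & 208008 = 0. Stack: [0]
STORE_FAST y → y=0. Stack: []
LOAD_CONST → push 10. Stack: [10]
LOAD_FAST b → push 13. Stack: [10, 13]
BINARY_OP | → 10 | 13 = 15. Stack: [15]
LOAD_CONST → push 10. Stack: [15, 10]
BINARY_OP & → 15 & 10 = 10. Stack: [10]
STORE_FAST z → z=10. Stack: []
LOAD_FAST x → push 23112. Stack: [23112]
LOAD_CONST → push 5. Stack: [23112, 5]
BINARY_OP * → 23112 * 5 = 115560. Stack: [115560]
LOAD_FAST a → push 38. Stack: [115560, 38]
BINARY_OP % → 115560 % 38 = 2. Stack: [2]
STORE_FAST t → t=2. Stack: []
LOAD_FAST y → push 0. Stack: [0]
LOAD_CONST → push 3. Stack: [0, 3]
BINARY_OP + → 0 + 3 = 3. Stack: [3]
STORE_FAST z → z=3. Stack: []
LOAD_FAST_LOAD_FAST x,r → push 23112,1444. Stack: [23112, 1444]
BINARY_OP + → 23112 + 1444 = 24556. Stack: [24556]
LOAD_FAST x → push 23112. Stack: [24556, 23112]
BINARY_OP % → 24556 % 23112 = 1444. Stack: [1444]
STORE_FAST w → w=1444. Stack: []
LOAD_FAST_LOAD_FAST w,b → push 1444,13. Stack: [1444, 13]
BINARY_OP - → 1444 - 13 = 1431. Stack: [1431]
RETURN_VALUE → return 1431.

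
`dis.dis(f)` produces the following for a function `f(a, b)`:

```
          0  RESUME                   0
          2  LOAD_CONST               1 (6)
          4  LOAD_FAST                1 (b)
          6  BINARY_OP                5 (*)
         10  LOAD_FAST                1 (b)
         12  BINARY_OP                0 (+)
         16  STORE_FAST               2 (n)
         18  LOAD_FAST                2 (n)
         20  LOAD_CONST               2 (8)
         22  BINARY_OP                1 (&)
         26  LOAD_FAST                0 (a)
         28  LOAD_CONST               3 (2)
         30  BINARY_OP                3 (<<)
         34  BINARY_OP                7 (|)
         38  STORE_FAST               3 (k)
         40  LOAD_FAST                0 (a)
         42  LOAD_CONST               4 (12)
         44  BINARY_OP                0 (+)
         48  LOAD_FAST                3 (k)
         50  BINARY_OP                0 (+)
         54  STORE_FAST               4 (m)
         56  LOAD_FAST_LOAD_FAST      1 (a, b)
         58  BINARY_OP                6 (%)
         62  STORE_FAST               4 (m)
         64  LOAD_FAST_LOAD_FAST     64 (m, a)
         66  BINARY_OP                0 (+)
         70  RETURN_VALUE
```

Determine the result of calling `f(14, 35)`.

28

LOAD_CONST → push 6. Stack: [6]
LOAD_FAST b → push 35. Stack: [6, 35]
BINARY_OP * → 6 * 35 = 210. Stack: [210]
LOAD_FAST b → push 35. Stack: [210, 35]
BINARY_OP + → 210 + 35 = 245. Stack: [245]
STORE_FAST n → n=245. Stack: []
LOAD_FAST n → push 245. Stack: [245]
LOAD_CONST → push 8. Stack: [245, 8]
BINARY_OP & → 245 & 8 = 0. Stack: [0]
LOAD_FAST a → push 14. Stack: [0, 14]
LOAD_CONST → push 2. Stack: [0, 14, 2]
BINARY_OP << → 14 << 2 = 56. Stack: [0, 56]
BINARY_OP | → 0 | 56 = 56. Stack: [56]
STORE_FAST k → k=56. Stack: []
LOAD_FAST a → push 14. Stack: [14]
LOAD_CONST → push 12. Stack: [14, 12]
BINARY_OP + → 14 + 12 = 26. Stack: [26]
LOAD_FAST k → push 56. Stack: [26, 56]
BINARY_OP + → 26 + 56 = 82. Stack: [82]
STORE_FAST m → m=82. Stack: []
LOAD_FAST_LOAD_FAST a,b → push 14,35. Stack: [14, 35]
BINARY_OP % → 14 % 35 = 14. Stack: [14]
STORE_FAST m → m=14. Stack: []
LOAD_FAST_LOAD_FAST m,a → push 14,14. Stack: [14, 14]
BINARY_OP + → 14 + 14 = 28. Stack: [28]
RETURN_VALUE → return 28.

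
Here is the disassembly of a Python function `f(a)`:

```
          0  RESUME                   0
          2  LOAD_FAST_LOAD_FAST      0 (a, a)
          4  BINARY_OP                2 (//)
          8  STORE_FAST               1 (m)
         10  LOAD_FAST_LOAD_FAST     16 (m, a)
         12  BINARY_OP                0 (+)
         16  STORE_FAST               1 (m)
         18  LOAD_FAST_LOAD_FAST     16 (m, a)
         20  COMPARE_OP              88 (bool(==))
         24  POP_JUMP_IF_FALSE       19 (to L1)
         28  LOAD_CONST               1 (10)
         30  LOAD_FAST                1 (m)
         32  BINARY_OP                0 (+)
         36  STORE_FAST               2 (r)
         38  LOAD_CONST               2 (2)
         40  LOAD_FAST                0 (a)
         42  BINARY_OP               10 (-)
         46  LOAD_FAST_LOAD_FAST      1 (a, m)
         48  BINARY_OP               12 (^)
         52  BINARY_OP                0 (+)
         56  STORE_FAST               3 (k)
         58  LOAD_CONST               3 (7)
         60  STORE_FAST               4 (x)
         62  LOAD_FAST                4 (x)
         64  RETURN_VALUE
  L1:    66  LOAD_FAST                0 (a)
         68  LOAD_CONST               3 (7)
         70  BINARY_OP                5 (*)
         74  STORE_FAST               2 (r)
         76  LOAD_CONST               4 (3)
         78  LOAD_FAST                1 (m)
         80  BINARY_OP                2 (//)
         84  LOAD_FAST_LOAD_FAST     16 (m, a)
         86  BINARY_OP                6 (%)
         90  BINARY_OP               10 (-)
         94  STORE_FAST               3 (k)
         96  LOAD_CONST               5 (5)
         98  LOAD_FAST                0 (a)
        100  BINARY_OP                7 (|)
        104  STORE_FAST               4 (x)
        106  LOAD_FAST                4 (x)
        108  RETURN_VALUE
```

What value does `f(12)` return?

13

LOAD_FAST_LOAD_FAST a,a → push 12,12. Stack: [12, 12]
BINARY_OP // → 12 // 12 = 1. Stack: [1]
STORE_FAST m → m=1. Stack: []
LOAD_FAST_LOAD_FAST m,a → push 1,12. Stack: [1, 12]
BINARY_OP + → 1 + 12 = 13. Stack: [13]
STORE_FAST m → m=13. Stack: []
LOAD_FAST_LOAD_FAST m,a → push 13,12. Stack: [13, 12]
COMPARE_OP bool(==) → 13 vs 12 = False. Stack: [False]
POP_JUMP_IF_FALSE → pop False; jump. Stack: []
LOAD_FAST a → push 12. Stack: [12]
LOAD_CONST → push 7. Stack: [12, 7]
BINARY_OP * → 12 * 7 = 84. Stack: [84]
STORE_FAST r → r=84. Stack: []
LOAD_CONST → push 3. Stack: [3]
LOAD_FAST m → push 13. Stack: [3, 13]
BINARY_OP // → 3 // 13 = 0. Stack: [0]
LOAD_FAST_LOAD_FAST m,a → push 13,12. Stack: [0, 13, 12]
BINARY_OP % → 13 % 12 = 1. Stack: [0, 1]
BINARY_OP - → 0 - 1 = -1. Stack: [-1]
STORE_FAST k → k=-1. Stack: []
LOAD_CONST → push 5. Stack: [5]
LOAD_FAST a → push 12. Stack: [5, 12]
BINARY_OP | → 5 | 12 = 13. Stack: [13]
STORE_FAST x → x=13. Stack: []
LOAD_FAST x → push 13. Stack: [13]
RETURN_VALUE → return 13.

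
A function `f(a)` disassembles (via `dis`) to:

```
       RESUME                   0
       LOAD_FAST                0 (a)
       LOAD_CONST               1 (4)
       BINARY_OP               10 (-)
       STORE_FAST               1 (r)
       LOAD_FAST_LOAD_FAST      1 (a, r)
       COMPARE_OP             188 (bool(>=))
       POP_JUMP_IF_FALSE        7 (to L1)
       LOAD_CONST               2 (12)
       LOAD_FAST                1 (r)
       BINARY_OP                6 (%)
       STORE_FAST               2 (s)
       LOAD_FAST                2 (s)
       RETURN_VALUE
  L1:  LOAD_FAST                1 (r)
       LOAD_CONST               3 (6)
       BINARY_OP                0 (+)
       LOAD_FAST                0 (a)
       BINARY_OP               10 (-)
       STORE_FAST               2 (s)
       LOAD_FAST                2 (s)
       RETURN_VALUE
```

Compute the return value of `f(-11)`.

LOAD_FAST a → push -11. Stack: [-11]
LOAD_CONST → push 4. Stack: [-11, 4]
BINARY_OP - → -11 - 4 = -15. Stack: [-15]
STORE_FAST r → r=-15. Stack: []
LOAD_FAST_LOAD_FAST a,r → push -11,-15. Stack: [-11, -15]
COMPARE_OP bool(>=) → -11 vs -15 = True. Stack: [True]
POP_JUMP_IF_FALSE → pop True; no jump. Stack: []
LOAD_CONST → push 12. Stack: [12]
LOAD_FAST r → push -15. Stack: [12, -15]
BINARY_OP % → 12 % -15 = -3. Stack: [-3]
STORE_FAST s → s=-3. Stack: []
LOAD_FAST s → push -3. Stack: [-3]
RETURN_VALUE → return -3.

-3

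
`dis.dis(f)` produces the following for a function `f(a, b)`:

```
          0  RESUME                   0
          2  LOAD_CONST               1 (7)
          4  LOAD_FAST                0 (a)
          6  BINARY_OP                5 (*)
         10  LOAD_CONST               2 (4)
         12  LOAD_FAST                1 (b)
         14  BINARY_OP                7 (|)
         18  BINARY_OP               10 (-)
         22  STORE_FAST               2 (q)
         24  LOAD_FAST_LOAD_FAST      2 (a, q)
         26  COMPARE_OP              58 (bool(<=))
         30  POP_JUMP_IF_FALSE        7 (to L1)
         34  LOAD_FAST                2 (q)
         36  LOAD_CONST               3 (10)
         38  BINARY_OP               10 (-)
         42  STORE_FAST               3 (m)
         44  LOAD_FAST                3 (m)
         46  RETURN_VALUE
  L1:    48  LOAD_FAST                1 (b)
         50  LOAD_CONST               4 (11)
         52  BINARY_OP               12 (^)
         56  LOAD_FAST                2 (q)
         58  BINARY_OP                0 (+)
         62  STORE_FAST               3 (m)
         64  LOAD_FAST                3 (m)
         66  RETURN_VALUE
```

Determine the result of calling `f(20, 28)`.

102

LOAD_CONST → push 7. Stack: [7]
LOAD_FAST a → push 20. Stack: [7, 20]
BINARY_OP * → 7 * 20 = 140. Stack: [140]
LOAD_CONST → push 4. Stack: [140, 4]
LOAD_FAST b → push 28. Stack: [140, 4, 28]
BINARY_OP | → 4 | 28 = 28. Stack: [140, 28]
BINARY_OP - → 140 - 28 = 112. Stack: [112]
STORE_FAST q → q=112. Stack: []
LOAD_FAST_LOAD_FAST a,q → push 20,112. Stack: [20, 112]
COMPARE_OP bool(<=) → 20 vs 112 = True. Stack: [True]
POP_JUMP_IF_FALSE → pop True; no jump. Stack: []
LOAD_FAST q → push 112. Stack: [112]
LOAD_CONST → push 10. Stack: [112, 10]
BINARY_OP - → 112 - 10 = 102. Stack: [102]
STORE_FAST m → m=102. Stack: []
LOAD_FAST m → push 102. Stack: [102]
RETURN_VALUE → return 102.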